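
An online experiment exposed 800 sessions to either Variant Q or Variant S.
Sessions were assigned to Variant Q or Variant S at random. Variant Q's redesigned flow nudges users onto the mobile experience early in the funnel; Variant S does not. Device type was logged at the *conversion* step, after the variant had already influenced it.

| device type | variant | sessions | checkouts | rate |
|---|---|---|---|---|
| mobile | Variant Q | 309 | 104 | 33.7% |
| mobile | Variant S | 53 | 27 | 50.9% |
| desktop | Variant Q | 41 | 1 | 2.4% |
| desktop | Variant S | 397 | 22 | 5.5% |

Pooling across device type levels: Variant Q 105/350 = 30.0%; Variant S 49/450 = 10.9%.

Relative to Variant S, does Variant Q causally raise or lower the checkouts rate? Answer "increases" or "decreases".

increases

Because the variant influences device type, device type is a post-treatment mediator, not a confounder. Stratifying on it would bias the estimate; the causal effect is the crude pooled difference.
Pooled: Variant Q 30.0% vs Variant S 10.9%; Variant Q is higher overall.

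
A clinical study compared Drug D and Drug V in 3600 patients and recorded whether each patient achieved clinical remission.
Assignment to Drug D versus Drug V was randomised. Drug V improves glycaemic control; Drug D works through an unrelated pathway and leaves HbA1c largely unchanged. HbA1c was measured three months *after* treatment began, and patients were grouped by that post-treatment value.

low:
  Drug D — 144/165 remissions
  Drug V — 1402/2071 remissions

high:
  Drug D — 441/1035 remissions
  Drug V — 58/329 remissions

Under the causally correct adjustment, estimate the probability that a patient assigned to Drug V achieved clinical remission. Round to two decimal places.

HbA1c is downstream of the drug. One should not condition on a consequence of treatment, so the overall rates are the right comparison.
So P(outcome | do(Drug V)) is just the pooled rate for Drug V: 1460/2400 = 0.608.

0.61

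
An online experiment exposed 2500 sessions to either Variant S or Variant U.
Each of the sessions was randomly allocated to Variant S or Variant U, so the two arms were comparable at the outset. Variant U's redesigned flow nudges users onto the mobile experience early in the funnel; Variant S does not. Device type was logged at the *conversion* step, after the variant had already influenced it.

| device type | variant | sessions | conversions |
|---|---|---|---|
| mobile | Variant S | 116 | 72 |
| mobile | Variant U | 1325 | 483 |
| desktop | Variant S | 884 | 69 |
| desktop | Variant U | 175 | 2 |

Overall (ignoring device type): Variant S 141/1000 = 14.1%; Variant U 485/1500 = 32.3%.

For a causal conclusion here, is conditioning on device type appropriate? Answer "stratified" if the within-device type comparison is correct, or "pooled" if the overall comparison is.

pooled

Within every device type level Variant S has the higher rate, yet pooled Variant U does — Simpson's reversal.
Because the variant influences device type, device type is a post-treatment mediator, not a confounder. Stratifying on it would bias the estimate; the causal effect is the crude pooled difference.
Pooled: Variant S 14.1% vs Variant U 32.3%; Variant U is higher overall.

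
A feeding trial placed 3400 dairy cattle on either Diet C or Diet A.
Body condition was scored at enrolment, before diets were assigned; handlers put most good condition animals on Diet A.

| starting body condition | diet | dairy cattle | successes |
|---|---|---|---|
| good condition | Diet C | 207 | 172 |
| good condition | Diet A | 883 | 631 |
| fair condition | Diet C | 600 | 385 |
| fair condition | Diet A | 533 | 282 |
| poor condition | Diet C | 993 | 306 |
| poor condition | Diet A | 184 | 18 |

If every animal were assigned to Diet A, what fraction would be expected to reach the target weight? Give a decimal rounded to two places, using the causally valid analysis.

Starting body condition differs across diets for reasons unrelated to any effect of the diet itself, and it separately predicts the outcome — a classic confounder. We must compare within starting body condition levels.
Standardising Diet A to the population starting body condition mix: 0.321·631/883 + 0.333·282/533 + 0.346·18/184 = 0.439.

0.44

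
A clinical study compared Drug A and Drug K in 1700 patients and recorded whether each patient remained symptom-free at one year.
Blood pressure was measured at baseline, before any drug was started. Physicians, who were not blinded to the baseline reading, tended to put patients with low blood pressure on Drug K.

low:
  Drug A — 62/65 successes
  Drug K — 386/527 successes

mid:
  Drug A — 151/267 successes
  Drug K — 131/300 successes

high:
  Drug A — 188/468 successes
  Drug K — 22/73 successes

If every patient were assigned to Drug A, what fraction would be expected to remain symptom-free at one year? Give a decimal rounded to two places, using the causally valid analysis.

Here blood pressure is a common cause — it drives both which drug a case falls under and the outcome. The crude comparison mixes populations; the stratum-specific rates are the causally relevant ones.
Standardising Drug A to the population blood pressure mix: 0.348·62/65 + 0.334·151/267 + 0.318·188/468 = 0.649.

0.65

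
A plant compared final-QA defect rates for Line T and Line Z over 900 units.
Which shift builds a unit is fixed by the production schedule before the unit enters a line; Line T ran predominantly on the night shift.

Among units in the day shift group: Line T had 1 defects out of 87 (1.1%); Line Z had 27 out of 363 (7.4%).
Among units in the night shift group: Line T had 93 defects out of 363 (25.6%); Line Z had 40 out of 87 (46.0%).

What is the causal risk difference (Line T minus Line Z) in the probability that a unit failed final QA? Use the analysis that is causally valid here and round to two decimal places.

-0.13

Here shift is a common cause — it drives both which line a case falls under and the outcome. The crude comparison mixes populations; the stratum-specific rates are the causally relevant ones.
Adjusting over the population distribution of shift: 0.500·(0.011−0.074) + 0.500·(0.256−0.460) = -0.133.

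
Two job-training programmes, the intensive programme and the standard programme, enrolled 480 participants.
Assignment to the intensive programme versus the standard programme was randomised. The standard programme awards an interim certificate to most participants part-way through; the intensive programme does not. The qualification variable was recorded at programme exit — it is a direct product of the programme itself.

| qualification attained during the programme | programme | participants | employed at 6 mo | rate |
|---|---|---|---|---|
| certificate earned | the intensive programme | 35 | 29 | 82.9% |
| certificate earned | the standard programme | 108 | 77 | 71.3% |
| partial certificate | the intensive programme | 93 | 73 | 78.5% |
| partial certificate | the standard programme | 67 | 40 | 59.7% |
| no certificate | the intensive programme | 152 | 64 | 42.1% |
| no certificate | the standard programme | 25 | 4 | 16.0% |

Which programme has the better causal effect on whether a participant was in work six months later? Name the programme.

the standard programme

Because the programme influences qualification attained during the programme, qualification attained during the programme is a post-treatment mediator, not a confounder. Stratifying on it would bias the estimate; the causal effect is the crude pooled difference.
Pooled: the intensive programme 59.3% vs the standard programme 60.5%; the standard programme is higher overall.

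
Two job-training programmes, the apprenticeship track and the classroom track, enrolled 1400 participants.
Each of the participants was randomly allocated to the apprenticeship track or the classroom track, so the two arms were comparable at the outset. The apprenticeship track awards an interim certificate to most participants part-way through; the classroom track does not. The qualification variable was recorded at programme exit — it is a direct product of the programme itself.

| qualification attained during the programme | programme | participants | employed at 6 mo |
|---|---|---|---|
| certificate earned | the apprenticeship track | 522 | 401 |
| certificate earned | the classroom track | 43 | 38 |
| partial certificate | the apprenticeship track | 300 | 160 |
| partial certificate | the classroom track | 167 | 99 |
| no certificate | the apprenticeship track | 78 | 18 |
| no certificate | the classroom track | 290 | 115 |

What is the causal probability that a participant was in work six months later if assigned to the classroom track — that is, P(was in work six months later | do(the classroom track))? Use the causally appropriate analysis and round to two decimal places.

Within every qualification attained during the programme level the classroom track has the higher rate, yet pooled the apprenticeship track does — Simpson's reversal.
Because the programme influences qualification attained during the programme, qualification attained during the programme is a post-treatment mediator, not a confounder. Stratifying on it would bias the estimate; the causal effect is the crude pooled difference.
So P(outcome | do(the classroom track)) is just the pooled rate for the classroom track: 252/500 = 0.504.

0.50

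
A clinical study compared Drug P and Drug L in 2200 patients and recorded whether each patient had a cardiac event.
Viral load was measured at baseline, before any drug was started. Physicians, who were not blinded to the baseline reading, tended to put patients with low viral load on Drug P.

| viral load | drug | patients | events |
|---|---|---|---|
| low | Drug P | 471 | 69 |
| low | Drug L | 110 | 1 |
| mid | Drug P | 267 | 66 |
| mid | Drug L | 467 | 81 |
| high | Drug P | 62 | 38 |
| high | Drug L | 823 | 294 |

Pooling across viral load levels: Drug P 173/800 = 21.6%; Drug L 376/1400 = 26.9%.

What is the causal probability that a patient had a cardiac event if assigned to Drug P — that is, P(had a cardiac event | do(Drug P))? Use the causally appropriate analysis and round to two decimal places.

0.37

Viral load is set before the drug has any effect — it is not caused by the drug — and it independently drives the outcome. That makes it a confounder, so the causal comparison is within viral load levels.
Standardising Drug P to the population viral load mix: 0.264·69/471 + 0.334·66/267 + 0.402·38/62 = 0.368.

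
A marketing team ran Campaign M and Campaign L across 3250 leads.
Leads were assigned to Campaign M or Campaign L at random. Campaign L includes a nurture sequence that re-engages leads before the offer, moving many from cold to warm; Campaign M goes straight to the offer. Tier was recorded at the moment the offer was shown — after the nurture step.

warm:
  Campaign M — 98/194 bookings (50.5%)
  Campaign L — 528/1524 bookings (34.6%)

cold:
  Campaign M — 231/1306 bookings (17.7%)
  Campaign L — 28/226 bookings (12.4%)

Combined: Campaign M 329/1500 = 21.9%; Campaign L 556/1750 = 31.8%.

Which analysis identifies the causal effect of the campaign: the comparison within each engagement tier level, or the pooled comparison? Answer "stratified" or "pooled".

pooled

Within every engagement tier level Campaign M has the higher rate, yet pooled Campaign L does — Simpson's reversal.
Engagement tier is downstream of the campaign. One should not condition on a consequence of treatment, so the overall rates are the right comparison.
Pooled: Campaign M 21.9% vs Campaign L 31.8%; Campaign L is higher overall.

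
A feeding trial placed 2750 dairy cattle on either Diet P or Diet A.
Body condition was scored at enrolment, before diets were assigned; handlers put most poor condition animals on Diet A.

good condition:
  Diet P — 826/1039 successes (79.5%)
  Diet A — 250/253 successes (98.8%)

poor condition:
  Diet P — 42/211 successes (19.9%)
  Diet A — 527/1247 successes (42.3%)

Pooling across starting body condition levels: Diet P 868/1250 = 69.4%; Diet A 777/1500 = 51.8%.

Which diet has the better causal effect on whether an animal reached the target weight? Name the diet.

The stratified and pooled comparisons disagree (Diet A wins within each starting body condition; Diet P wins overall), so the answer turns on the causal role of starting body condition.
Starting body condition is set before the diet has any effect — it is not caused by the diet — and it independently drives the outcome. That makes it a confounder, so the causal comparison is within starting body condition levels.
Within each level — good condition: 79.5% vs 98.8%; poor condition: 19.9% vs 42.3% — Diet A is higher every time.

Diet A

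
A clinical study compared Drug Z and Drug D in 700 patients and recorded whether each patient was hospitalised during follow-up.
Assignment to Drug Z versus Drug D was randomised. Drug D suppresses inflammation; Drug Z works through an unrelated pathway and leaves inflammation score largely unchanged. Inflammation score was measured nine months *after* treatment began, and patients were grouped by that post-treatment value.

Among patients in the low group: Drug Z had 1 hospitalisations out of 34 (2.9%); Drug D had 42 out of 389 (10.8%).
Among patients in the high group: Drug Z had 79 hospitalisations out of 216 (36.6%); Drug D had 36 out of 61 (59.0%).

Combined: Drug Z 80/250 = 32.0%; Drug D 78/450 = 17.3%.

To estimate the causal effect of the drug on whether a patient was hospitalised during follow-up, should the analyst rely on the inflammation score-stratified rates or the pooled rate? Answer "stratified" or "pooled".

pooled

Stratifying would compare drugs among patients the drugs themselves sorted into inflammation score groups — a form of selection on an intermediate. The unconditioned pooled rates give the total causal effect.
Pooled: Drug Z 32.0% vs Drug D 17.3%; Drug D is lower overall.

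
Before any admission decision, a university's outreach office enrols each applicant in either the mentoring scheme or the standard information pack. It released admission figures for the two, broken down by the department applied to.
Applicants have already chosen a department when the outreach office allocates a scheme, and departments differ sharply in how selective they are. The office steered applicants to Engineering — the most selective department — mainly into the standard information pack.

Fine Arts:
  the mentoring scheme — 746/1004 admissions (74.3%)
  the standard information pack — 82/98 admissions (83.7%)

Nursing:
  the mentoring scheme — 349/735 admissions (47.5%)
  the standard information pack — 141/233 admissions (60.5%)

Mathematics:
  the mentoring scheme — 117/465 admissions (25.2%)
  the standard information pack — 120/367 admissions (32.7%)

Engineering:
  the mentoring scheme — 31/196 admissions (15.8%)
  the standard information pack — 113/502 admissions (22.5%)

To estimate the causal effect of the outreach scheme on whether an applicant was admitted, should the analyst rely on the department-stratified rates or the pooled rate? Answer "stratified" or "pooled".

the standard information pack is higher inside every department stratum but the mentoring scheme is higher in aggregate. Whether to stratify depends on how department relates to the outreach scheme.
The imbalance in department arose from how applicants were allocated, not from anything the outreach scheme did; and department independently affects the outcome. The pooled gap is confounded — condition on department.
Within each level — Fine Arts: 74.3% vs 83.7%; Nursing: 47.5% vs 60.5%; Mathematics: 25.2% vs 32.7%; Engineering: 15.8% vs 22.5% — the standard information pack is higher every time.

stratified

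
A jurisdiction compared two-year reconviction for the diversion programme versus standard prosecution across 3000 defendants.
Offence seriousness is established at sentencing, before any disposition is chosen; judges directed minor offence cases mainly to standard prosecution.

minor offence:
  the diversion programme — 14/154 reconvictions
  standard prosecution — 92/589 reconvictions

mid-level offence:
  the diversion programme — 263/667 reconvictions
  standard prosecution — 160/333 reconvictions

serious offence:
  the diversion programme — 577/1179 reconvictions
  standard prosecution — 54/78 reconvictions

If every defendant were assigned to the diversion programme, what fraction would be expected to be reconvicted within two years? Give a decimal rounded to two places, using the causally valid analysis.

0.36

Within every offence seriousness level the diversion programme has the lower rate, yet pooled standard prosecution does — Simpson's reversal.
Offence seriousness differs across dispositions for reasons unrelated to any effect of the disposition itself, and it separately predicts the outcome — a classic confounder. We must compare within offence seriousness levels.
Standardising the diversion programme to the population offence seriousness mix: 0.248·14/154 + 0.333·263/667 + 0.419·577/1179 = 0.359.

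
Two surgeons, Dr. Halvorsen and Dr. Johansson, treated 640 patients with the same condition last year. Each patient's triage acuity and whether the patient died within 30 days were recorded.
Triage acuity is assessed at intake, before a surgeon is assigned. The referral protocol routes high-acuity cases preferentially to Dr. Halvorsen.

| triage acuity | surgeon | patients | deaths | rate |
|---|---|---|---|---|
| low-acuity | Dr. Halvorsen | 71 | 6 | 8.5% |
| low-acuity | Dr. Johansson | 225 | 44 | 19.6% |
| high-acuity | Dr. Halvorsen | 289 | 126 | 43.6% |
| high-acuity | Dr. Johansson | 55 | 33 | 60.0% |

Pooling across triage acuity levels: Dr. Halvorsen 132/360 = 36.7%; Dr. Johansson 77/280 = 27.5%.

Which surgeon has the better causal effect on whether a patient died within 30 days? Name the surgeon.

Dr. Halvorsen

Nothing the surgeon does changes triage acuity; the imbalance is an allocation artefact. With triage acuity also predicting the outcome, the pooled figure is confounded, and the within-stratum comparison is the causal one.
Within each level — low-acuity: 8.5% vs 19.6%; high-acuity: 43.6% vs 60.0% — Dr. Halvorsen is lower every time.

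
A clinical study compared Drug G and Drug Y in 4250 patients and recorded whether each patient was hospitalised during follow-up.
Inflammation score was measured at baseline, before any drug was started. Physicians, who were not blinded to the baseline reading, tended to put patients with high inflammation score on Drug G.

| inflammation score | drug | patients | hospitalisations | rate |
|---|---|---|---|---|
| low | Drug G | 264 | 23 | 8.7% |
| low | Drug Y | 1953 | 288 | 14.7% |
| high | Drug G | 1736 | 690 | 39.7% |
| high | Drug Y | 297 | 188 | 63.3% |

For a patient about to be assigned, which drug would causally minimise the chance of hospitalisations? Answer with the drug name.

Drug G

Here inflammation score is a common cause — it drives both which drug a case falls under and the outcome. The crude comparison mixes populations; the stratum-specific rates are the causally relevant ones.
Within each level — low: 8.7% vs 14.7%; high: 39.7% vs 63.3% — Drug G is lower every time.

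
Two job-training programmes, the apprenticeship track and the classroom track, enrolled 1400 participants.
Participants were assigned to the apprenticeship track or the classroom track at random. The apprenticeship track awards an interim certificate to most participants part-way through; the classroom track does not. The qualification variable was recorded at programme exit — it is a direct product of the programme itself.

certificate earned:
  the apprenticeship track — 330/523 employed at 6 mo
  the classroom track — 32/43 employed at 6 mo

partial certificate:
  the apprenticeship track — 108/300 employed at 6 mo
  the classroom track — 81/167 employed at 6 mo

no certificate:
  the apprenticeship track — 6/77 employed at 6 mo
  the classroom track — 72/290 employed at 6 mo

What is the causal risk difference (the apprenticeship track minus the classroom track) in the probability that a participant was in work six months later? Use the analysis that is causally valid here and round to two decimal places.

Qualification attained during the programme lies on the pathway programme → qualification attained during the programme → outcome, so adjusting for it blocks the indirect effect. For the total causal effect of programme, use the unadjusted pooled rates.
The causal difference is the pooled difference: 0.493 − 0.370 = +0.123.

+0.12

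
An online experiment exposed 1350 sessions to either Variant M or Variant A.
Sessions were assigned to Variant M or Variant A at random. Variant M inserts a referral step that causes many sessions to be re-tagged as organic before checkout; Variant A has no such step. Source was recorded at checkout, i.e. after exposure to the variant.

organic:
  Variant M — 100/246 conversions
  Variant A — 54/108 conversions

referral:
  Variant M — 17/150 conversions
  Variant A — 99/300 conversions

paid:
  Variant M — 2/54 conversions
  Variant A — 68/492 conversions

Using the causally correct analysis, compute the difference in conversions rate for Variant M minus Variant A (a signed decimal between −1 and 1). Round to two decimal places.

+0.02

Traffic source here is a post-treatment variable shaped by the variant; conditioning on it would introduce bias rather than remove it. The overall comparison is the causal one.
The causal difference is the pooled difference: 0.264 − 0.246 = +0.019.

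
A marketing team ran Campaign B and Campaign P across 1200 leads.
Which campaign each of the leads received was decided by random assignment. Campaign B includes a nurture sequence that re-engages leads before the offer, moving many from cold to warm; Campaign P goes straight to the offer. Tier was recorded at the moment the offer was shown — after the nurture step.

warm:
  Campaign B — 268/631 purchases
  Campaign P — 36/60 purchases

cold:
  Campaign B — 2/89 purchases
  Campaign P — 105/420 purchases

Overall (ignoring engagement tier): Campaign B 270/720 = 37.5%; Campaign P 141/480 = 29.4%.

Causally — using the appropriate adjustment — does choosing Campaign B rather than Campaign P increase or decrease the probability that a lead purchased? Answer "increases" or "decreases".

increases

The engagement tier-specific comparison favours Campaign P throughout, but the pooled figures favour Campaign B. The question is whether to condition on engagement tier.
Stratifying would compare campaigns among leads the campaigns themselves sorted into engagement tier groups — a form of selection on an intermediate. The unconditioned pooled rates give the total causal effect.
Pooled: Campaign B 37.5% vs Campaign P 29.4%; Campaign B is higher overall.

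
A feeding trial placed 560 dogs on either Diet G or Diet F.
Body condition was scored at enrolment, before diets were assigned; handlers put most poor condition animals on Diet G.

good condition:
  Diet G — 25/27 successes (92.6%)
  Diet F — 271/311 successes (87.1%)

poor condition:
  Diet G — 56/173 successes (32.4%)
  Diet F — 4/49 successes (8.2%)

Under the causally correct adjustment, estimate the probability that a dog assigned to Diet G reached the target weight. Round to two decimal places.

Starting body condition is set before the diet has any effect — it is not caused by the diet — and it independently drives the outcome. That makes it a confounder, so the causal comparison is within starting body condition levels.
Standardising Diet G to the population starting body condition mix: 0.604·25/27 + 0.396·56/173 = 0.687.

0.69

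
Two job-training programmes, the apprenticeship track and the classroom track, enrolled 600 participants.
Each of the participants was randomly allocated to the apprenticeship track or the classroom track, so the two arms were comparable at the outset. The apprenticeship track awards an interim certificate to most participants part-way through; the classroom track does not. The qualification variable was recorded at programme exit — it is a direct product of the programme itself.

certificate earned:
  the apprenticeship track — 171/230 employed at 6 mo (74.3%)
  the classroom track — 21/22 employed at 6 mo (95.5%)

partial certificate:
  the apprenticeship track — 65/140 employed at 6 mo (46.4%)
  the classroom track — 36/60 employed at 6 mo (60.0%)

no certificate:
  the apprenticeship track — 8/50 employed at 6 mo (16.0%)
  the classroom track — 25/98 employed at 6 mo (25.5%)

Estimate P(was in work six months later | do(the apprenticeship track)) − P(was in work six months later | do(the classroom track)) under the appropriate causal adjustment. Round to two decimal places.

Qualification attained during the programme is downstream of the programme. One should not condition on a consequence of treatment, so the overall rates are the right comparison.
The causal difference is the pooled difference: 0.581 − 0.456 = +0.125.

+0.13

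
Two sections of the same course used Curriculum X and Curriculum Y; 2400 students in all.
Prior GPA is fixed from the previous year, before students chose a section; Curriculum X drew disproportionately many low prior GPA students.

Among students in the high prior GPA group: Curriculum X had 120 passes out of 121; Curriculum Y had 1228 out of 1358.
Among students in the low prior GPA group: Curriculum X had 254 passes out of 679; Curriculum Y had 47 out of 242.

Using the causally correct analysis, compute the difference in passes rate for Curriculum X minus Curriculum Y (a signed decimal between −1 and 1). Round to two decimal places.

Here prior GPA band is a common cause — it drives both which teaching method a case falls under and the outcome. The crude comparison mixes populations; the stratum-specific rates are the causally relevant ones.
Adjusting over the population distribution of prior GPA band: 0.616·(0.992−0.904) + 0.384·(0.374−0.194) = +0.123.

+0.12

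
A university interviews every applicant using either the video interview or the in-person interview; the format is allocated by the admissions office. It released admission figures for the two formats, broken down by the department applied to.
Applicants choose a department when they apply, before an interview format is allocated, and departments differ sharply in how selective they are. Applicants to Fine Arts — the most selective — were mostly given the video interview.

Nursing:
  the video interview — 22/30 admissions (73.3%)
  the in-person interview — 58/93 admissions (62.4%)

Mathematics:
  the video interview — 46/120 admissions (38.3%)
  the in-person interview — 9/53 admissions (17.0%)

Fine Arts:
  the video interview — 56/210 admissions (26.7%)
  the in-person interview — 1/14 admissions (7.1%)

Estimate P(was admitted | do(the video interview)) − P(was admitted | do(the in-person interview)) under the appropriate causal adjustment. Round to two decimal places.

+0.18

Here department is a common cause — it drives both which interview format a case falls under and the outcome. The crude comparison mixes populations; the stratum-specific rates are the causally relevant ones.
Adjusting over the population distribution of department: 0.237·(0.733−0.624) + 0.333·(0.383−0.170) + 0.431·(0.267−0.071) = +0.181.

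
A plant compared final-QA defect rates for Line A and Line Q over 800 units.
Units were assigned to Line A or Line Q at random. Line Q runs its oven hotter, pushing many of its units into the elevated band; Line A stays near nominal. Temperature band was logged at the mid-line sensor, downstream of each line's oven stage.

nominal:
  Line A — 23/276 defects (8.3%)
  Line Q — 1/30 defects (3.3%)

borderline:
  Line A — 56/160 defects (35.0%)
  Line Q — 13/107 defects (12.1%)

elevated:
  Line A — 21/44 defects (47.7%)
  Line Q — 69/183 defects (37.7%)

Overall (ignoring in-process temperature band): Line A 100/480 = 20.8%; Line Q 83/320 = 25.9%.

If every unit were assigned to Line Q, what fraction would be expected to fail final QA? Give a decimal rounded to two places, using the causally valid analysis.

In-process temperature band is recorded after the line and is itself shifted by it — it sits on the causal path from line to outcome. Conditioning on a mediator would strip out part of the effect we want; the pooled comparison gives the total causal effect.
So P(outcome | do(Line Q)) is just the pooled rate for Line Q: 83/320 = 0.259.

0.26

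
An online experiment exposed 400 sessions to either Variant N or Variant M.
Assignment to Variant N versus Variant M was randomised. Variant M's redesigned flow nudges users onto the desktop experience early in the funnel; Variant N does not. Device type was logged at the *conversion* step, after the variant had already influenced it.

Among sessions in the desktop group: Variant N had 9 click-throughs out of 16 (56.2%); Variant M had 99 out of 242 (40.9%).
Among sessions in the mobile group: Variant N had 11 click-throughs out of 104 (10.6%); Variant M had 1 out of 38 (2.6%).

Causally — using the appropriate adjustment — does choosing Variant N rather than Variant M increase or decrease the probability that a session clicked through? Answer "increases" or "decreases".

Variant N is higher inside every device type stratum but Variant M is higher in aggregate. Whether to stratify depends on how device type relates to the variant.
Stratifying would compare variants among sessions the variants themselves sorted into device type groups — a form of selection on an intermediate. The unconditioned pooled rates give the total causal effect.
Pooled: Variant N 16.7% vs Variant M 35.7%; Variant M is higher overall.

decreases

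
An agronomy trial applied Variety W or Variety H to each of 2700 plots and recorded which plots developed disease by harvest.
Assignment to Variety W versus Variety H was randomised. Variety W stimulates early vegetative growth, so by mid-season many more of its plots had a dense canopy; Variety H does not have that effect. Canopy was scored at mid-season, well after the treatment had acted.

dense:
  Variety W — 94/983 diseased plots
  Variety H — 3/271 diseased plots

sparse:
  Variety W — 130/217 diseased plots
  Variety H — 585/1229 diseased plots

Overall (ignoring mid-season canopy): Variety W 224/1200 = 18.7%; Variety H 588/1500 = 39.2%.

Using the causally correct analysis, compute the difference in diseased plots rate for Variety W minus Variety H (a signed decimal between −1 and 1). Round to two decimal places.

The stratified and pooled comparisons disagree (Variety H wins within each mid-season canopy; Variety W wins overall), so the answer turns on the causal role of mid-season canopy.
Mid-season canopy here is a post-treatment variable shaped by the variety; conditioning on it would introduce bias rather than remove it. The overall comparison is the causal one.
The causal difference is the pooled difference: 0.187 − 0.392 = -0.205.

-0.21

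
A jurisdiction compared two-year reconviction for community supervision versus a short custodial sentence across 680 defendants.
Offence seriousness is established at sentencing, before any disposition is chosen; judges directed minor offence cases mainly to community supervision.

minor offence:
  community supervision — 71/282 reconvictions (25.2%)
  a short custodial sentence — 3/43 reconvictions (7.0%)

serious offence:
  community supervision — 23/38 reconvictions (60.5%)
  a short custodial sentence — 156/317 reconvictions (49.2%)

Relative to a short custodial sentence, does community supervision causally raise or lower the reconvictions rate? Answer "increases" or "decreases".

increases

Here offence seriousness is a common cause — it drives both which disposition a case falls under and the outcome. The crude comparison mixes populations; the stratum-specific rates are the causally relevant ones.
Within each level — minor offence: 25.2% vs 7.0%; serious offence: 60.5% vs 49.2% — a short custodial sentence is lower every time.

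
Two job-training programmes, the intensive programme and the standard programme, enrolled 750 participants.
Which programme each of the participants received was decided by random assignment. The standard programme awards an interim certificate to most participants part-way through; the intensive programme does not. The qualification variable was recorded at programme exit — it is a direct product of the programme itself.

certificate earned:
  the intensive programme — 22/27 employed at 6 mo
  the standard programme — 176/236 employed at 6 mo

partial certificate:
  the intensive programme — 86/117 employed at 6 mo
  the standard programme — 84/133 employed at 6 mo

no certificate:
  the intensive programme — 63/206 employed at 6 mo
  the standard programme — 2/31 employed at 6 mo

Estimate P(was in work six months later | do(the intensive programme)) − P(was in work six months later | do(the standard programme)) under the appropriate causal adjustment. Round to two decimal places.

-0.17

Within every qualification attained during the programme level the intensive programme has the higher rate, yet pooled the standard programme does — Simpson's reversal.
Stratifying would compare programmes among participants the programmes themselves sorted into qualification attained during the programme groups — a form of selection on an intermediate. The unconditioned pooled rates give the total causal effect.
The causal difference is the pooled difference: 0.489 − 0.655 = -0.166.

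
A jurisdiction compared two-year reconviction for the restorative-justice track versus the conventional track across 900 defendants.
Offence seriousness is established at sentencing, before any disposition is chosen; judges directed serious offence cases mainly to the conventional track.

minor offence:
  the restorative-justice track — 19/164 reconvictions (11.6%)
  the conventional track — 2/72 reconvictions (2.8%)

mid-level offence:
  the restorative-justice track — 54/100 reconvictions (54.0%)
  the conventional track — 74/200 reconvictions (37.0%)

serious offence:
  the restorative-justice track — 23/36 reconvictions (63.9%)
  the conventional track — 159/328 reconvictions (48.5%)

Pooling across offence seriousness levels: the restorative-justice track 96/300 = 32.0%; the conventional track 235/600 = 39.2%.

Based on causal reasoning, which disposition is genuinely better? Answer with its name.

the conventional track

Offence seriousness is set before the disposition has any effect — it is not caused by the disposition — and it independently drives the outcome. That makes it a confounder, so the causal comparison is within offence seriousness levels.
Within each level — minor offence: 11.6% vs 2.8%; mid-level offence: 54.0% vs 37.0%; serious offence: 63.9% vs 48.5% — the conventional track is lower every time.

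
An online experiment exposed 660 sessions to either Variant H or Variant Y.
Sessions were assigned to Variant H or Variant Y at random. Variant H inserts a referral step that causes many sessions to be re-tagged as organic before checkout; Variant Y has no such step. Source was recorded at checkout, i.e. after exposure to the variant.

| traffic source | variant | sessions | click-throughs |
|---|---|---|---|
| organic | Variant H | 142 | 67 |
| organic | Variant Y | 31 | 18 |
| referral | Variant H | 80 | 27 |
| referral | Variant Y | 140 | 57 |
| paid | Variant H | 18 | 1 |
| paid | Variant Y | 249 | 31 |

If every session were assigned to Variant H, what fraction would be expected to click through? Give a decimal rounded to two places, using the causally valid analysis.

0.40

Traffic source is recorded after the variant and is itself shifted by it — it sits on the causal path from variant to outcome. Conditioning on a mediator would strip out part of the effect we want; the pooled comparison gives the total causal effect.
So P(outcome | do(Variant H)) is just the pooled rate for Variant H: 95/240 = 0.396.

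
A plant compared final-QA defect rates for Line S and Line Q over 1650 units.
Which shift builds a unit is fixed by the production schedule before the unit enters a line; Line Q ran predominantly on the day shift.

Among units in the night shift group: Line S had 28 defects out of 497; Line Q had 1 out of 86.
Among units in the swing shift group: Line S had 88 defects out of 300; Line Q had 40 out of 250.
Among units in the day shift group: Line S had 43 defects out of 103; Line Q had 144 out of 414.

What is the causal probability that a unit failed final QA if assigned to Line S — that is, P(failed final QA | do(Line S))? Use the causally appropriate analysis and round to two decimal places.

Line Q is lower inside every shift stratum but Line S is lower in aggregate. Whether to stratify depends on how shift relates to the line.
Here shift is a common cause — it drives both which line a case falls under and the outcome. The crude comparison mixes populations; the stratum-specific rates are the causally relevant ones.
Standardising Line S to the population shift mix: 0.353·28/497 + 0.333·88/300 + 0.313·43/103 = 0.248.

0.25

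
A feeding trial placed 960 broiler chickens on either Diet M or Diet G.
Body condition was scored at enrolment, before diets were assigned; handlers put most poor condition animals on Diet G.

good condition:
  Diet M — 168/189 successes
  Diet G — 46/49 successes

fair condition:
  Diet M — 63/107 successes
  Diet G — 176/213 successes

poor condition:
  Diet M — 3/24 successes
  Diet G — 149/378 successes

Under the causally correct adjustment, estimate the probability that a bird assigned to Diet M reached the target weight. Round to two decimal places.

Starting body condition differs across diets for reasons unrelated to any effect of the diet itself, and it separately predicts the outcome — a classic confounder. We must compare within starting body condition levels.
Standardising Diet M to the population starting body condition mix: 0.248·168/189 + 0.333·63/107 + 0.419·3/24 = 0.469.

0.47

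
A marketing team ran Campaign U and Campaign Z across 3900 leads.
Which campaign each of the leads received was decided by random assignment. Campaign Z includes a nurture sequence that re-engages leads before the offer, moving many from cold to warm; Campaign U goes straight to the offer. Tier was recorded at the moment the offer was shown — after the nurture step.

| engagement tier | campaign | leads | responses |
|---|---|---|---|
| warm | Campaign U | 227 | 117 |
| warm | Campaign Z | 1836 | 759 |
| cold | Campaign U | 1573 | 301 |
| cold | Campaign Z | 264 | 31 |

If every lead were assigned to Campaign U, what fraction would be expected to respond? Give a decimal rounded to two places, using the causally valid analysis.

The distribution of engagement tier is itself part of what the campaign does — it is an intermediate outcome. Holding it fixed would remove that part of the effect; the total effect is the pooled difference.
So P(outcome | do(Campaign U)) is just the pooled rate for Campaign U: 418/1800 = 0.232.

0.23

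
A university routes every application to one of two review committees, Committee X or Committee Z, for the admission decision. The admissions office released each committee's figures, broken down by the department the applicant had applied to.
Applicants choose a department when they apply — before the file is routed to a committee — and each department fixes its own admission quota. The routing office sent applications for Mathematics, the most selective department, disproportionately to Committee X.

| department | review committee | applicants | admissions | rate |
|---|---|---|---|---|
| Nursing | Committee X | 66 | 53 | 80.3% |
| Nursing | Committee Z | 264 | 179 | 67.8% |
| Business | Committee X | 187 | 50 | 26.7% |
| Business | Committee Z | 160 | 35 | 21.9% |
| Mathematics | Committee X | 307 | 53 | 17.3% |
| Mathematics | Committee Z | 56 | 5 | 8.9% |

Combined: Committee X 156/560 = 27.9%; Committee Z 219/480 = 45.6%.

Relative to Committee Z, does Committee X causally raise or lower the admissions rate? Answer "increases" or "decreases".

The stratified and pooled comparisons disagree (Committee X wins within each department; Committee Z wins overall), so the answer turns on the causal role of department.
Department satisfies the back-door criterion: it is not a descendant of the review committee, and it blocks the spurious path from review committee to outcome. Adjusting for it (i.e., using the within-department rates) gives the causal effect.
Within each level — Nursing: 80.3% vs 67.8%; Business: 26.7% vs 21.9%; Mathematics: 17.3% vs 8.9% — Committee X is higher every time.

increases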